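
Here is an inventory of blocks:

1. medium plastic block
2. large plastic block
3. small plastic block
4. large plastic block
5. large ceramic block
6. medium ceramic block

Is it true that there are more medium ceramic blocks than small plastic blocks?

|medium ceramic blocks| = 1.
|small plastic blocks| = 1.
The claim requires 1 > 1, which does not hold.

False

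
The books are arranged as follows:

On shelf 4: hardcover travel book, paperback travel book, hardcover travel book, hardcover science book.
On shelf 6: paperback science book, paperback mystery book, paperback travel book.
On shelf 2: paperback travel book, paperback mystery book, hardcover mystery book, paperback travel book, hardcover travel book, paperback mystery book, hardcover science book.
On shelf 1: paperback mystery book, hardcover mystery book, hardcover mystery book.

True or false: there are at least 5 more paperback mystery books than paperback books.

False

There are 4 paperback mystery books.
There are 9 paperback books.
The claim requires 4 − 9 = -5 ≥ 5, which does not hold.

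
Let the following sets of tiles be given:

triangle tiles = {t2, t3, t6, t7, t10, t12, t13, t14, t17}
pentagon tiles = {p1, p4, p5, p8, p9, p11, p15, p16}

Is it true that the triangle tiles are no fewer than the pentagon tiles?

True

|triangle tiles| = 9.
|pentagon tiles| = 8.
The claim requires 9 ≥ 8, which holds.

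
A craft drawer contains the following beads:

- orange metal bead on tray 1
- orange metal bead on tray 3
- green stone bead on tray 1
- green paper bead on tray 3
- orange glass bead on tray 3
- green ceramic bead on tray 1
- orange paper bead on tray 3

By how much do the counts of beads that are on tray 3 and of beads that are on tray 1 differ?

1

beads on tray 3: 4. beads on tray 1: 3.
|4 − 3| = 4 − 3 = 1.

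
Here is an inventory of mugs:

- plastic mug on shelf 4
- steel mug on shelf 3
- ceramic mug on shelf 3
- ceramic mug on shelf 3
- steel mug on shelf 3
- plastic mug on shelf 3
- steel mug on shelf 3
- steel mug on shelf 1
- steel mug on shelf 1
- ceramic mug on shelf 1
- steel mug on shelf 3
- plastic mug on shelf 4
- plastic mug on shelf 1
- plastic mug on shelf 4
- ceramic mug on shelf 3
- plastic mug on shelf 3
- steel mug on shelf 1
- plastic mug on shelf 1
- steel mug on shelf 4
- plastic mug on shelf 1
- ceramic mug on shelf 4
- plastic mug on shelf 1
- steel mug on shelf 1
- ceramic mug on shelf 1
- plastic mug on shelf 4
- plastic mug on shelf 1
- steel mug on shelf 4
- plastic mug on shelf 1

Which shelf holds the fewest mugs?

shelf 4

Counts by shelf: shelf 1→12, shelf 3→9, shelf 4→7.
The minimum is 7, held uniquely by shelf 4.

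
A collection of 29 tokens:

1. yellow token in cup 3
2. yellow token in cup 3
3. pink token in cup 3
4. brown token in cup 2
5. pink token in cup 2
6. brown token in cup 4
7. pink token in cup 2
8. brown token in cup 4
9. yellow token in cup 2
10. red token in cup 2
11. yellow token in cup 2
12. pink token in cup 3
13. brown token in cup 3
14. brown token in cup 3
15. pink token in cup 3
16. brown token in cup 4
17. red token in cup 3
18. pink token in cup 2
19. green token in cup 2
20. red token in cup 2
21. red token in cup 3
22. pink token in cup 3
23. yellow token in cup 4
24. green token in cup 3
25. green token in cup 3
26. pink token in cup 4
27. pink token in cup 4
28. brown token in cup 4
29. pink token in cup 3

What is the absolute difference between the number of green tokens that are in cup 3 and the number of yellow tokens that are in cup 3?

green tokens in cup 3: 2. yellow tokens in cup 3: 2.
|2 − 2| = 2 − 2 = 0.

0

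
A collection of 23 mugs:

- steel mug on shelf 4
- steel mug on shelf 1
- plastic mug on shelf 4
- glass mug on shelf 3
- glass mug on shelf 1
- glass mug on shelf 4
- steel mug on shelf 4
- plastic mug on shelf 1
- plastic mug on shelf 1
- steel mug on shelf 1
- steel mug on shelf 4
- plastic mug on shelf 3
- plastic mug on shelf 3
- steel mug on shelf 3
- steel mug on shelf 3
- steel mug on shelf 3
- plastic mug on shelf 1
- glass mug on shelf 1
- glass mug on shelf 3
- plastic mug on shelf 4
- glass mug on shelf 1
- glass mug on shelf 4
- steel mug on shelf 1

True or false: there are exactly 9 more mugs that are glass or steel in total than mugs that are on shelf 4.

There are 16 mugs that are glass or steel.
There are 7 mugs on shelf 4.
The claim requires 16 − 7 (= 9) to equal 9, which holds.

True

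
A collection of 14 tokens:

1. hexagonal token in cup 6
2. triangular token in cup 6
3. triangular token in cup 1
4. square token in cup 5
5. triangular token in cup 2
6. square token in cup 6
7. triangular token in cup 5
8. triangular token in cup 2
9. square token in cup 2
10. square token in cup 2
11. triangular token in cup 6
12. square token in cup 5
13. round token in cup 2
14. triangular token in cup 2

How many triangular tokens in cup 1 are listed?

1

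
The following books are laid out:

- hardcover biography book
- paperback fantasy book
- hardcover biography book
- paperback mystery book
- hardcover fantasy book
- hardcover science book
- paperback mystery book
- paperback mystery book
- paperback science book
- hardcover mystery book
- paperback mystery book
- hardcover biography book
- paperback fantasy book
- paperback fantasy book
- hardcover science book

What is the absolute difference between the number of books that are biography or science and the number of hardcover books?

books that are biography or science: 6. hardcover books: 7.
|6 − 7| = 7 − 6 = 1.

1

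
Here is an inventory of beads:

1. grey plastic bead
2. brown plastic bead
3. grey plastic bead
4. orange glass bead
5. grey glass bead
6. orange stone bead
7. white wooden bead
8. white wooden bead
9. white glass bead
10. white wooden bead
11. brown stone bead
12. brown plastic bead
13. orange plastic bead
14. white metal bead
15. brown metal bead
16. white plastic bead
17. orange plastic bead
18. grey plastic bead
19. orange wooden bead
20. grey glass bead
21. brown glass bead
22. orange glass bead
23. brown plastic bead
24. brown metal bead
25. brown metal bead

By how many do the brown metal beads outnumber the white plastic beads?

brown metal beads: 3.
white plastic beads: 1.
3 − 1 = 2.

2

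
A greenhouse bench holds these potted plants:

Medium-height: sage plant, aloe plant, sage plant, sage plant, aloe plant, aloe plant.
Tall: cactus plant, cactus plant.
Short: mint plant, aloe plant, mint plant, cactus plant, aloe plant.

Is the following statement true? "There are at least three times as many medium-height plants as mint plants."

There are 6 medium-height plants.
There are 2 mint plants.
The claim requires 6 ≥ 3 × 2 = 6, which holds.

True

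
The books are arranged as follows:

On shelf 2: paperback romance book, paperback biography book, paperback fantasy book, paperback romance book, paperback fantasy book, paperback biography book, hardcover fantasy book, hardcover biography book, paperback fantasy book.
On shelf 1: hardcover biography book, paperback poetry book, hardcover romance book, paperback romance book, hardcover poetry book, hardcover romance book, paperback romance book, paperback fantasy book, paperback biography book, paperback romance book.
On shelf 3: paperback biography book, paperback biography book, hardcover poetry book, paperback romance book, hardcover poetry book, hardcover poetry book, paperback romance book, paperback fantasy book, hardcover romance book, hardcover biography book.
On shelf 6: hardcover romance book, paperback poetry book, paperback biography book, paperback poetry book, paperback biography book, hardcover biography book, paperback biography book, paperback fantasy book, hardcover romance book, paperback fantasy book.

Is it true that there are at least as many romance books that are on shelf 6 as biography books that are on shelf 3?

False

romance books on shelf 6: 2.
biography books on shelf 3: 3.
The claim requires 2 ≥ 3, which does not hold.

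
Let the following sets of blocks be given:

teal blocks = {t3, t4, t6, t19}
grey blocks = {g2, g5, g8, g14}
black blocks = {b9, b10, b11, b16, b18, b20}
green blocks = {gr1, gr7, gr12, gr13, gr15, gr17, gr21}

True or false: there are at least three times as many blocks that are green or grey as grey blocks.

There are 11 blocks that are green or grey.
There are 4 grey blocks.
The claim requires 11 ≥ 3 × 4 = 12, which does not hold.

False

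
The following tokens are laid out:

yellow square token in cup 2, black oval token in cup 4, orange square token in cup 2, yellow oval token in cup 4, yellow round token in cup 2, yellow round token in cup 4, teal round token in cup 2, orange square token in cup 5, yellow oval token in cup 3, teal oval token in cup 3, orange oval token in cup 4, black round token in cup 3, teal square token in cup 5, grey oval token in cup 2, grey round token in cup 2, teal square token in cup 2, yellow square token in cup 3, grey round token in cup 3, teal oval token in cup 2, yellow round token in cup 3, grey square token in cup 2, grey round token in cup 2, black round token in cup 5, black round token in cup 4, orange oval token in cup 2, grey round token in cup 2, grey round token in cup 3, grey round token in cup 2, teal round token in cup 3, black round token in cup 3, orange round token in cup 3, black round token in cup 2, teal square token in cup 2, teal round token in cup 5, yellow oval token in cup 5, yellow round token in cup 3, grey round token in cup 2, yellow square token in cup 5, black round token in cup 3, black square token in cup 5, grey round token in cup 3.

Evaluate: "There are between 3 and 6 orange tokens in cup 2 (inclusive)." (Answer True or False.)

False

|orange tokens in cup 2| = 2.
The claim requires 3 ≤ 2 ≤ 6, which does not hold.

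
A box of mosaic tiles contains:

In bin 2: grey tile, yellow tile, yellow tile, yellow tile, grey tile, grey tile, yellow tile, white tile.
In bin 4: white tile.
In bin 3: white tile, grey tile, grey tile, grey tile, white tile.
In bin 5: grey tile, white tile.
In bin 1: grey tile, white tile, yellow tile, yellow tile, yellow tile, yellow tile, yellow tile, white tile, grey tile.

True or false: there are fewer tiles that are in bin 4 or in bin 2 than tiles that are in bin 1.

False

|tiles in bin 4 or in bin 2| = 9.
|tiles in bin 1| = 9.
The claim requires 9 < 9, which does not hold.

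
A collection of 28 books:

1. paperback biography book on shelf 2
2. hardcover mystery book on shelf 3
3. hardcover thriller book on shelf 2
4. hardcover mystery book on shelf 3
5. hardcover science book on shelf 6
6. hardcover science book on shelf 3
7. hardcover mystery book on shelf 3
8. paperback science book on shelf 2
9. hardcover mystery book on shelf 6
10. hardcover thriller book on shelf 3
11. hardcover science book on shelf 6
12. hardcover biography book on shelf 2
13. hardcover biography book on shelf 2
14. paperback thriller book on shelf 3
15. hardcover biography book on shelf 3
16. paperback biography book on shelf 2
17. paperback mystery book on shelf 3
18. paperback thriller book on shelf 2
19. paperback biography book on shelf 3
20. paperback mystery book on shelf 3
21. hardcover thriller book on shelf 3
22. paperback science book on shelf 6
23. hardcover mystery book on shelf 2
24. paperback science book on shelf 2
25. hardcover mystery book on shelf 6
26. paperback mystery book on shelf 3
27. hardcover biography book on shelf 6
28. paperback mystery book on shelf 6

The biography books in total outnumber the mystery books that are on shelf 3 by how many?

1

biography books: 7.
mystery books on shelf 3: 6.
7 − 6 = 1.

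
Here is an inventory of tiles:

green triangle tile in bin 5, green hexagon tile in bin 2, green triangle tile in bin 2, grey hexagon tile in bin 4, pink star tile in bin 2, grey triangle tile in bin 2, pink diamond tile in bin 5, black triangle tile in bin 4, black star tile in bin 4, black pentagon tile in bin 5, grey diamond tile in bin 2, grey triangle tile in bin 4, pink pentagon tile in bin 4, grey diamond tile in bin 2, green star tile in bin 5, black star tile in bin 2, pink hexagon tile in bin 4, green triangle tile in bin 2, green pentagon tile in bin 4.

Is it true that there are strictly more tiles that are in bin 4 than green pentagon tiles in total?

|tiles in bin 4| = 7.
|green pentagon tiles| = 1.
The claim requires 7 > 1, which holds.

True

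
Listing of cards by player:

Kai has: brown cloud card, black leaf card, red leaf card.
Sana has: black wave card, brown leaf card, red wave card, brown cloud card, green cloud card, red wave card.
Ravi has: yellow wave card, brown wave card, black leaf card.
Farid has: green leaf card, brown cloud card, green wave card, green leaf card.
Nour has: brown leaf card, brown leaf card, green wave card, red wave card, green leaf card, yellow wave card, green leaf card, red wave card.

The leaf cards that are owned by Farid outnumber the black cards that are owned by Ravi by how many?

1

leaf cards owned by Farid: 2.
black cards owned by Ravi: 1.
2 − 1 = 1.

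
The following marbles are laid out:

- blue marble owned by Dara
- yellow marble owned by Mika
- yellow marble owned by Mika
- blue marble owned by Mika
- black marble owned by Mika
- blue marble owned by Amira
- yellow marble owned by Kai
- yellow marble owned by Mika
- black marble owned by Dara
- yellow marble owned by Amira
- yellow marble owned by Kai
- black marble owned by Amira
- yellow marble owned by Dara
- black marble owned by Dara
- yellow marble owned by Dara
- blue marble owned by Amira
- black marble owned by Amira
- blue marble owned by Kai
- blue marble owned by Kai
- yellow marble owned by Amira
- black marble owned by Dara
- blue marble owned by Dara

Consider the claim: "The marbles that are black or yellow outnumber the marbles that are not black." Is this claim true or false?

|marbles that are black or yellow| = 15.
|marbles that are not black| = 16.
The claim requires 15 > 16, which does not hold.

False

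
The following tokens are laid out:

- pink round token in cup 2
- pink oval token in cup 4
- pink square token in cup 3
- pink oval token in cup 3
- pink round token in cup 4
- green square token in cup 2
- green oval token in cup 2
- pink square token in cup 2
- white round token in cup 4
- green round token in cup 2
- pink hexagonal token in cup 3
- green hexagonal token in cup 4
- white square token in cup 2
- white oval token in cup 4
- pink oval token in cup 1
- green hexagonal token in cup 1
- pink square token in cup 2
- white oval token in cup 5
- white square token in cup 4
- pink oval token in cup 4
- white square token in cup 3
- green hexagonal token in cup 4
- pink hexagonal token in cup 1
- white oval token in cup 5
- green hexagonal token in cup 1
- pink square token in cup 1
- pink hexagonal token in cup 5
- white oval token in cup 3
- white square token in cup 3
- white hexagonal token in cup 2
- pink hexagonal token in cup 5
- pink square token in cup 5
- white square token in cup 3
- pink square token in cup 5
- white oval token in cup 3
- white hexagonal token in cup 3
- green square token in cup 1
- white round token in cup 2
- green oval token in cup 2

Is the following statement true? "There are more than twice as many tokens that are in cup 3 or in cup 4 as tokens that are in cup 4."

|tokens in cup 3 or in cup 4| = 17.
|tokens in cup 4| = 8.
The claim requires 17 > 2 × 8 = 16, which holds.

True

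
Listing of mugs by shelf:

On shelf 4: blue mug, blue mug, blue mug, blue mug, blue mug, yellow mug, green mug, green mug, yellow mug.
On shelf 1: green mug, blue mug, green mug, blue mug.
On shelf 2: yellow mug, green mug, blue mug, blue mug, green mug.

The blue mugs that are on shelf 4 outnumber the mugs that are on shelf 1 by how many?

1

blue mugs on shelf 4: 5.
mugs on shelf 1: 4.
5 − 4 = 1.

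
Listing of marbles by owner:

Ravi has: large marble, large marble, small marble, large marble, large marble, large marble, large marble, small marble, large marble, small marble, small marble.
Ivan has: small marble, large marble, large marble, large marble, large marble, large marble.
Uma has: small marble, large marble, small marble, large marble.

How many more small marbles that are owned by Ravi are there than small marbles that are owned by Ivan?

small marbles owned by Ravi: 4.
small marbles owned by Ivan: 1.
4 − 1 = 3.

3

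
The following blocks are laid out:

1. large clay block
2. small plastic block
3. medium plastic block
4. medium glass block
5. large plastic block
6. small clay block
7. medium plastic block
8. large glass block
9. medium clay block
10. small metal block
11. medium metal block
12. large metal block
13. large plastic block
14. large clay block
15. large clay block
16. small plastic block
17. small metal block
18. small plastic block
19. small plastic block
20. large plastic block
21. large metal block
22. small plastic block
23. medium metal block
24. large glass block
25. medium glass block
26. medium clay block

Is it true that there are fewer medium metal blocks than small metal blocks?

medium metal blocks: 2.
small metal blocks: 2.
The claim requires 2 < 2, which does not hold.

False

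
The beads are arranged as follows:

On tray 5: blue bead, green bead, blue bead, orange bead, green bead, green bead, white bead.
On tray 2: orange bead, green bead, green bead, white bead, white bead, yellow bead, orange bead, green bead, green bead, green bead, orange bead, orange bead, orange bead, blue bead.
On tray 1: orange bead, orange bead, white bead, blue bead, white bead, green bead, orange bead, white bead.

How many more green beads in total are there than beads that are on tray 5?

2

green beads: 9.
beads on tray 5: 7.
9 − 7 = 2.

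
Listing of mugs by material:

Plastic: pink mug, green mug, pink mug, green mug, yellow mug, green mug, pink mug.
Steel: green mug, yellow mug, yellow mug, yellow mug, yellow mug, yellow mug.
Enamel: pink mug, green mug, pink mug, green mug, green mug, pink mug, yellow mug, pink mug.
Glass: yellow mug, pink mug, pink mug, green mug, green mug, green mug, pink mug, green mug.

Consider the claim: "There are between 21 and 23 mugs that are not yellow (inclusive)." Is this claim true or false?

mugs that are not yellow: 21.
The claim requires 21 ≤ 21 ≤ 23, which holds.

True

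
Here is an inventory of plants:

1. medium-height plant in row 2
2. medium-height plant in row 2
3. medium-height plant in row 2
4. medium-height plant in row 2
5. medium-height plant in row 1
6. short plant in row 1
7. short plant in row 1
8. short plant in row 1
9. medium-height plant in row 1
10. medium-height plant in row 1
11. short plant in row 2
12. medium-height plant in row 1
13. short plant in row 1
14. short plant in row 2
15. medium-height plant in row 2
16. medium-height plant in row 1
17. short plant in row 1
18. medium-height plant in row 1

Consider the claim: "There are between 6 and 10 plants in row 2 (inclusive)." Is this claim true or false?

True

|plants in row 2| = 7.
The claim requires 6 ≤ 7 ≤ 10, which holds.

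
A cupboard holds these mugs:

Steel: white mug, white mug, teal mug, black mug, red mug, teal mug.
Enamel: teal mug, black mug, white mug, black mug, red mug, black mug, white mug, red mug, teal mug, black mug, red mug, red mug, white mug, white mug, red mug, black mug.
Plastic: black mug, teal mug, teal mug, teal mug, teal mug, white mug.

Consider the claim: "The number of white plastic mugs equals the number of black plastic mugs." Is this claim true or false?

True

|white plastic mugs| = 1.
|black plastic mugs| = 1.
The claim requires 1 = 1, which holds.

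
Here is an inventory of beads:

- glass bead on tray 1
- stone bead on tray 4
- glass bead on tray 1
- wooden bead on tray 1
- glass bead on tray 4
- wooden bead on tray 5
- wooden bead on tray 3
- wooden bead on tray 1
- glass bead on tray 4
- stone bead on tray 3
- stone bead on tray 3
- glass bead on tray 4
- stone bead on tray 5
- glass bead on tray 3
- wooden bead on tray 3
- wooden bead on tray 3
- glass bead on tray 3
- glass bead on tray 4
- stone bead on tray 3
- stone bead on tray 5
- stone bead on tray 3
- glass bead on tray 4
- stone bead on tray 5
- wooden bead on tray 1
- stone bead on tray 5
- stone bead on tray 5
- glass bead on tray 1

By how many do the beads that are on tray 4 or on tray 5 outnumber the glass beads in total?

beads on tray 4 or on tray 5: 12.
glass beads: 10.
12 − 10 = 2.

2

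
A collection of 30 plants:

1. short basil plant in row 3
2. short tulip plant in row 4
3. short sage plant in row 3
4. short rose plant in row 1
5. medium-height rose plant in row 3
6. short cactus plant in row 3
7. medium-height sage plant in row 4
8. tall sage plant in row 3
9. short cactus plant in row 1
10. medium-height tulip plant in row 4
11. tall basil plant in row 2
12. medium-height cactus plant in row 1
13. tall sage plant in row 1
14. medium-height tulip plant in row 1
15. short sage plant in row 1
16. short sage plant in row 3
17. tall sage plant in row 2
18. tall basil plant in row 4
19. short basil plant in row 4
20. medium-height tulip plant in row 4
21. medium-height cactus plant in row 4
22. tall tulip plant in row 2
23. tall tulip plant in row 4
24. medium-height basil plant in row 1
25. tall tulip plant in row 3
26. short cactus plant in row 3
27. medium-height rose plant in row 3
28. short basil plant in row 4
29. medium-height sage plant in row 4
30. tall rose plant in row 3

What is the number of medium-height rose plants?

2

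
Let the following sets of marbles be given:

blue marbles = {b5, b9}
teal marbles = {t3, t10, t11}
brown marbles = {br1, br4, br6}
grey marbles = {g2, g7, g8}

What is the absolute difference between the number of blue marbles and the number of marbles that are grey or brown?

blue marbles: 2. marbles that are grey or brown: 6.
|2 − 6| = 6 − 2 = 4.

4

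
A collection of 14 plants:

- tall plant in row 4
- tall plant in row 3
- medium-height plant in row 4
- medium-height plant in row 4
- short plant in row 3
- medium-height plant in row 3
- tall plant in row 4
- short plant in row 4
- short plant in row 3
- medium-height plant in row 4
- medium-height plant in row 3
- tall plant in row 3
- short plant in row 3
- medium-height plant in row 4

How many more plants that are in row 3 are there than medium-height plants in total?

1

plants in row 3: 7.
medium-height plants: 6.
7 − 6 = 1.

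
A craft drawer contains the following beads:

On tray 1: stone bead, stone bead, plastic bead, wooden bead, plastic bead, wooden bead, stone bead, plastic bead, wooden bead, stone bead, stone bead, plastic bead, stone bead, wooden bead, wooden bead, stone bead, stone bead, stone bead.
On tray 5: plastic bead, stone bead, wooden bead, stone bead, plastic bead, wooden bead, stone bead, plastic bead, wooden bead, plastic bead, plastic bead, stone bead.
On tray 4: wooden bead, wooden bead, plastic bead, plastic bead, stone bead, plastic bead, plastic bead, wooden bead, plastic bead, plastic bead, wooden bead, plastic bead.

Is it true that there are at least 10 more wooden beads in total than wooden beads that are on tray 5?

There are 12 wooden beads.
There are 3 wooden beads on tray 5.
The claim requires 12 − 3 = 9 ≥ 10, which does not hold.

False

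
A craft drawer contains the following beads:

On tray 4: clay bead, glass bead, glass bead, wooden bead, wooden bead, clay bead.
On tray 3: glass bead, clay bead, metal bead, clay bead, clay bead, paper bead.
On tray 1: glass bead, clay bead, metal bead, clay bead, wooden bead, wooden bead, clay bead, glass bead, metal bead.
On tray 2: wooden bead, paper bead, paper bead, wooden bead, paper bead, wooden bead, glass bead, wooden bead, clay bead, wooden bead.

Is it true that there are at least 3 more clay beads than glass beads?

True

There are 9 clay beads.
There are 6 glass beads.
The claim requires 9 − 6 = 3 ≥ 3, which holds.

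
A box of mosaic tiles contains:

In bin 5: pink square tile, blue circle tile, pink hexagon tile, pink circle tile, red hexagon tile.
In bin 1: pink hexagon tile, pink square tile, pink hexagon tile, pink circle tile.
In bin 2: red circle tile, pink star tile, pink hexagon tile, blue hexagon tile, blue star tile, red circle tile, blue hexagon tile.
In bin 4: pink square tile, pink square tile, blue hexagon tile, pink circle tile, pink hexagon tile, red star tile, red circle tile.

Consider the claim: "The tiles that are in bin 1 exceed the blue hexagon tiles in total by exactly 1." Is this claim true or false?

True

tiles in bin 1: 4.
blue hexagon tiles: 3.
The claim requires 4 − 3 (= 1) to equal 1, which holds.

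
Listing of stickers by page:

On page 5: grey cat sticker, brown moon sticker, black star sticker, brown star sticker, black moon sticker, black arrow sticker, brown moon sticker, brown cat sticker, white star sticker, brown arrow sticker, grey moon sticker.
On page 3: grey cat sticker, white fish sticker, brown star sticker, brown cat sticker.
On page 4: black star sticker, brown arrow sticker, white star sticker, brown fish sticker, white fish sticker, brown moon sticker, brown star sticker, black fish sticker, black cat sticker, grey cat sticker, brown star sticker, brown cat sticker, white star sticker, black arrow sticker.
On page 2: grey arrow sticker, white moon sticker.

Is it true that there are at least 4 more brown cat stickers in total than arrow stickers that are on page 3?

False

There are 3 brown cat stickers.
There are 0 arrow stickers on page 3.
The claim requires 3 − 0 = 3 ≥ 4, which does not hold.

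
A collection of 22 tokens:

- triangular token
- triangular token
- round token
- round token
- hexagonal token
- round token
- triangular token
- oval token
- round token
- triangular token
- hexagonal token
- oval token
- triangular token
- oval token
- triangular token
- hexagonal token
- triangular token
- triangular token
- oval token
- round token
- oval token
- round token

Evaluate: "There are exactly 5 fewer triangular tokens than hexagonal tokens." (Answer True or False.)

triangular tokens: 8.
hexagonal tokens: 3.
The claim requires 3 − 8 (= -5) to equal 5, which does not hold.

False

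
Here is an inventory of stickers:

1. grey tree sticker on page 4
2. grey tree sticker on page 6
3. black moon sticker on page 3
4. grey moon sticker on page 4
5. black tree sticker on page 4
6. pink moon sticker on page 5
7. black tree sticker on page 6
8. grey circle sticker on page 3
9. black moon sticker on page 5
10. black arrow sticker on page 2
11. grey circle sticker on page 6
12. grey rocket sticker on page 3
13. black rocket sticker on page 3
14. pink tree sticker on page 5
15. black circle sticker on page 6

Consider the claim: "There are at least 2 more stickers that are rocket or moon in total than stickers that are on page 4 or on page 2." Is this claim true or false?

|stickers that are rocket or moon| = 6.
|stickers on page 4 or on page 2| = 4.
The claim requires 6 − 4 = 2 ≥ 2, which holds.

True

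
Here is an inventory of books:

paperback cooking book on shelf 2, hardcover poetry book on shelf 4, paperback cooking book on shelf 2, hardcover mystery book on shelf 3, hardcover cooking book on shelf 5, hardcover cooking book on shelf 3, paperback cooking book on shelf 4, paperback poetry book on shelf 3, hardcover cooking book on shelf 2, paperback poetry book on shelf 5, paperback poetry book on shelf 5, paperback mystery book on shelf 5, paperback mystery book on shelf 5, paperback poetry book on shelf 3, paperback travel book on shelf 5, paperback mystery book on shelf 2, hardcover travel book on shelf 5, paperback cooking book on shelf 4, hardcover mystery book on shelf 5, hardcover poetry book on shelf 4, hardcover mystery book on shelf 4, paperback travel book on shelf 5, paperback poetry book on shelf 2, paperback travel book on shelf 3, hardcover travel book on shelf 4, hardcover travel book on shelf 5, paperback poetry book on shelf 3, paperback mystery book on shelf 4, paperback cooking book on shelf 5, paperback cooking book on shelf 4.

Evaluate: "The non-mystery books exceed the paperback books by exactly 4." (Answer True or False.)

|non-mystery books| = 23.
|paperback books| = 19.
The claim requires 23 − 19 (= 4) to equal 4, which holds.

True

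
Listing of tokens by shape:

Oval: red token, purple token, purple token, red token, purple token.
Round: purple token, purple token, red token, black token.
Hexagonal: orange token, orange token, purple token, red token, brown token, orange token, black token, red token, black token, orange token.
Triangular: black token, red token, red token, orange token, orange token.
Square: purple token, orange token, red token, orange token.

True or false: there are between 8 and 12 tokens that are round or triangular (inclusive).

tokens that are round or triangular: 9.
The claim requires 8 ≤ 9 ≤ 12, which holds.

True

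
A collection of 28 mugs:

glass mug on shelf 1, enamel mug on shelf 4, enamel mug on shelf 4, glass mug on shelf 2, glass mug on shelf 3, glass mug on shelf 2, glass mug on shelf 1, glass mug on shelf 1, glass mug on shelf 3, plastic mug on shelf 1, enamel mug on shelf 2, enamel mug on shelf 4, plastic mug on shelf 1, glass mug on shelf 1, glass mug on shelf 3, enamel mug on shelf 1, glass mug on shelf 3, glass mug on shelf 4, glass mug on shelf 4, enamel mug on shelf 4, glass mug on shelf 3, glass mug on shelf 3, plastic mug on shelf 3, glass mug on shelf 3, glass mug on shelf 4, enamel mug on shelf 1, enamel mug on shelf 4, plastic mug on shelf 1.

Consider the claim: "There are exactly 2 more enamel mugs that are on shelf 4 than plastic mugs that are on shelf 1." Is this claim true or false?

enamel mugs on shelf 4: 5.
plastic mugs on shelf 1: 3.
The claim requires 5 − 3 (= 2) to equal 2, which holds.

True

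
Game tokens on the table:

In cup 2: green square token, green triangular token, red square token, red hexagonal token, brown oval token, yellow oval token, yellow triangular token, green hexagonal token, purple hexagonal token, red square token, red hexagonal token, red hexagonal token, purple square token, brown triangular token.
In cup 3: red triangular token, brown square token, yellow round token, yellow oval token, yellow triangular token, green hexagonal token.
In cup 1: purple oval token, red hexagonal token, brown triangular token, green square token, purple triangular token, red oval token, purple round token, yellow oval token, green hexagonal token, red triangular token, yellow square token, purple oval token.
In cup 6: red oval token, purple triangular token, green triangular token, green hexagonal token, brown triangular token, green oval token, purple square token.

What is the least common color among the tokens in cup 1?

brown

Counts by color (restricted to tokens in cup 1): purple 4, red 3, green 2, yellow 2, brown 1.
The minimum is 1, held uniquely by brown.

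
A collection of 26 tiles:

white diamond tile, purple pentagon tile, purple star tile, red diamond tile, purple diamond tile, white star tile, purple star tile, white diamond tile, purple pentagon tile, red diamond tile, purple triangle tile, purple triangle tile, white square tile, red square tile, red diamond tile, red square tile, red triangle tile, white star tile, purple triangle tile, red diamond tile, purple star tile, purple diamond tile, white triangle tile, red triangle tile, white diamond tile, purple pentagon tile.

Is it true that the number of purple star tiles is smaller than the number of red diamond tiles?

|purple star tiles| = 3.
|red diamond tiles| = 4.
The claim requires 3 < 4, which holds.

True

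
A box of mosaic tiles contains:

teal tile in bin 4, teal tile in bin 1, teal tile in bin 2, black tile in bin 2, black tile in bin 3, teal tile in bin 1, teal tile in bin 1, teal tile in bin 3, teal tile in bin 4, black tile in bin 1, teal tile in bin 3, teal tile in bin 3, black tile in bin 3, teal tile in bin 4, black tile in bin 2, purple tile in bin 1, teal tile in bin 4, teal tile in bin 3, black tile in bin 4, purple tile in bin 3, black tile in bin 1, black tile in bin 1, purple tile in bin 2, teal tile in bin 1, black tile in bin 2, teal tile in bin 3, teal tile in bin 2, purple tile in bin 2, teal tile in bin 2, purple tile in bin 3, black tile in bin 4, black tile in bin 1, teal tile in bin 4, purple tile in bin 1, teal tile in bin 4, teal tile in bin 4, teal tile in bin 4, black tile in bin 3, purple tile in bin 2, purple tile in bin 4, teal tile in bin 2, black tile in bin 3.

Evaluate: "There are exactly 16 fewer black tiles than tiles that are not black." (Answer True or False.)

black tiles: 13.
tiles that are not black: 29.
The claim requires 29 − 13 (= 16) to equal 16, which holds.

True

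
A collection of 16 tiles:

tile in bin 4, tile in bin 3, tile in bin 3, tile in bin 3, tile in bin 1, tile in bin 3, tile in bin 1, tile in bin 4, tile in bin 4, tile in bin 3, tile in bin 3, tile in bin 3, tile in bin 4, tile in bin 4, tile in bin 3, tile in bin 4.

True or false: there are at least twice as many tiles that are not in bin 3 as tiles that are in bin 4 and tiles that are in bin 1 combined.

False

|tiles that are not in bin 3| = 8.
tiles in bin 4: 6; tiles in bin 1: 2; combined: 6 + 2 = 8.
The claim requires 8 ≥ 2 × 8 = 16, which does not hold.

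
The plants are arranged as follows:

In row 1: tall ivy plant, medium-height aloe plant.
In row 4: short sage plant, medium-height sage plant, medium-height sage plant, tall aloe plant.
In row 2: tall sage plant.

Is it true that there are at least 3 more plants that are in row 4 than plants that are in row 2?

There are 4 plants in row 4.
There is 1 plant in row 2.
The claim requires 4 − 1 = 3 ≥ 3, which holds.

True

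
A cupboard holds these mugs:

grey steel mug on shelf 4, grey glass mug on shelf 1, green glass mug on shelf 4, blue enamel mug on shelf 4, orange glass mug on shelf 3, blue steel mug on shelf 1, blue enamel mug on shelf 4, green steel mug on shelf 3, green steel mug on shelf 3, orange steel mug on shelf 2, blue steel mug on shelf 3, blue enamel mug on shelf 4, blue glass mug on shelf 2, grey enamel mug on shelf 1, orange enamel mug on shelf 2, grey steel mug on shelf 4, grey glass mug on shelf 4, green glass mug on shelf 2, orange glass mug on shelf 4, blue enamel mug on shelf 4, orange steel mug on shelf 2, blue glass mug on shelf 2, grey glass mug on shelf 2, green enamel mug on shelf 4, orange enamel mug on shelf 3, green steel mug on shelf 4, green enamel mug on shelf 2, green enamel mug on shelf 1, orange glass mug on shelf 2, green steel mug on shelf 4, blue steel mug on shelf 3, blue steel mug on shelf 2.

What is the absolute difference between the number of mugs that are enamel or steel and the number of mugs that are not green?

mugs that are enamel or steel: 22. mugs that are not green: 23.
|22 − 23| = 23 − 22 = 1.

1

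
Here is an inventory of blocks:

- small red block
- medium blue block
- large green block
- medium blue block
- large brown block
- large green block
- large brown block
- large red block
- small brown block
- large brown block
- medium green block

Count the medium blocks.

3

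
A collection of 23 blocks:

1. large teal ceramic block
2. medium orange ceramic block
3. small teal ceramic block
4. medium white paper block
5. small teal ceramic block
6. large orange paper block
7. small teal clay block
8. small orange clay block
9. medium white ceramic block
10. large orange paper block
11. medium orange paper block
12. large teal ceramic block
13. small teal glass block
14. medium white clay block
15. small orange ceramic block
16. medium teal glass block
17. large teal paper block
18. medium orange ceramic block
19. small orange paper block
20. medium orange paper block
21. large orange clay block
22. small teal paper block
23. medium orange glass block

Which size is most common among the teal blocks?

small

Counts by size (restricted to teal blocks): small 5, large 3, medium 1.
The maximum is 5, held uniquely by small.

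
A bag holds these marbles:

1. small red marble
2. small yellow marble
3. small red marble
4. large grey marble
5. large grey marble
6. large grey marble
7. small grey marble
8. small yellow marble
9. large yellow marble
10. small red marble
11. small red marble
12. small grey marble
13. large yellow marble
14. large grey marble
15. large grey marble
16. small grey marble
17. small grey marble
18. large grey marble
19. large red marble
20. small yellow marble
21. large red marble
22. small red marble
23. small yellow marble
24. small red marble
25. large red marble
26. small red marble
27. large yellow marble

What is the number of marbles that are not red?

Total marbles: 27; with the excluded value: 10; remaining 27 − 10 = 17.

17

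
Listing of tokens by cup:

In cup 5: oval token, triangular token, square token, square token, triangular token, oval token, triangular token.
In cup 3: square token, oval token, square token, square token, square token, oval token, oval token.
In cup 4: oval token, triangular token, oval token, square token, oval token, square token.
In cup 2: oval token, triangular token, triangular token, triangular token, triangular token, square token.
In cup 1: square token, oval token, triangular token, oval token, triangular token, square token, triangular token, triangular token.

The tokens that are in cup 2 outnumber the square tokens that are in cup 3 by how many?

2

tokens in cup 2: 6.
square tokens in cup 3: 4.
6 − 4 = 2.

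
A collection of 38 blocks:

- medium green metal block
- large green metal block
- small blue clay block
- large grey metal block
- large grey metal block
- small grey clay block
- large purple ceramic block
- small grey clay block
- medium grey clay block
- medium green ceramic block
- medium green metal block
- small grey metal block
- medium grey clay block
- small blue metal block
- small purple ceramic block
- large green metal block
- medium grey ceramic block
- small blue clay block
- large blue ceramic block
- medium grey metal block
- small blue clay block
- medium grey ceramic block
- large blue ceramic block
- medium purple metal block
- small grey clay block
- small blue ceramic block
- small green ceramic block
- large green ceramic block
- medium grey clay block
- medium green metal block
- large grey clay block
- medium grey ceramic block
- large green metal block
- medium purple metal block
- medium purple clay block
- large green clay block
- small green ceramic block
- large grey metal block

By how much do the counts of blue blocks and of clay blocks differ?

blue blocks: 7. clay blocks: 12.
|7 − 12| = 12 − 7 = 5.

5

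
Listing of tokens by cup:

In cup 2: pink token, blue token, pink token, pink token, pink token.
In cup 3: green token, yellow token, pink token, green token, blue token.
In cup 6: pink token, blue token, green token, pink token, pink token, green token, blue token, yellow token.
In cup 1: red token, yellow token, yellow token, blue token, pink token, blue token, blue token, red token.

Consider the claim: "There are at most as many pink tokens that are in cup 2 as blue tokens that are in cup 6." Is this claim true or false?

False

There are 4 pink tokens in cup 2.
There are 2 blue tokens in cup 6.
The claim requires 4 ≤ 2, which does not hold.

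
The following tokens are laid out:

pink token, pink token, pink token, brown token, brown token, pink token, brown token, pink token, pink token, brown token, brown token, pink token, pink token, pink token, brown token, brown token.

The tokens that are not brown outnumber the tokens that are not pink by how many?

2

tokens that are not brown: 9.
tokens that are not pink: 7.
9 − 7 = 2.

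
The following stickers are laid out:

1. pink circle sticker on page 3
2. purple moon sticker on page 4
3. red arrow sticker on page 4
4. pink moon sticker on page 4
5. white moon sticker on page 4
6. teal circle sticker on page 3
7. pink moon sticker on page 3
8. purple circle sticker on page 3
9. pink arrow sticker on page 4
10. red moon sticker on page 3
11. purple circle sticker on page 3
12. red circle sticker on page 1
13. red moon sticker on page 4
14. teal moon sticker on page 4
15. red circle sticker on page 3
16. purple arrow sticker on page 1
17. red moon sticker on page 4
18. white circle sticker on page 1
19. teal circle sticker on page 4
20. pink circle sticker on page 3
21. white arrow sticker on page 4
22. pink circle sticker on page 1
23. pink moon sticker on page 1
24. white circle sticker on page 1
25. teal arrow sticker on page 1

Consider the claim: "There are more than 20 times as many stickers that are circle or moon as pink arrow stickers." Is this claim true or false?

There are 20 stickers that are circle or moon.
There is 1 pink arrow sticker.
The claim requires 20 > 20 × 1 = 20, which does not hold.

False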